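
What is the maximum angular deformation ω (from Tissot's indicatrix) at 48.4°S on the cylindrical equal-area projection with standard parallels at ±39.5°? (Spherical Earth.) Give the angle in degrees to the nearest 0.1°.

Cylindrical equal-area (φ₀ = 39.5°): h = cos φ / cos 39.5° along meridians, k = cos 39.5° / cos φ along parallels; h·k = 1.
At 48.4°: h = 0.8604, k = 1.162; principal scales a = 1.162, b = 0.8604.
sin(ω/2) = (a − b)/(a + b) = 0.3018/2.023 = 0.1492, so ω = 2 arcsin(0.1492) ≈ 17.2°.

17.2°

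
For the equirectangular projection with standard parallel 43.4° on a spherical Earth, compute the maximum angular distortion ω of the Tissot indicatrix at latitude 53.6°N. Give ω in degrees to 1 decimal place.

With standard parallel φ₀ = 43.4°, the equirectangular projection gives x = Rλ cos φ₀, y = Rφ, so h = 1 and k = cos 43.4° / cos φ.
At 53.6°: h = 1.000, k = 1.224; principal scales a = 1.224, b = 1.000.
sin(ω/2) = (a − b)/(a + b) = 0.2244/2.224 = 0.1009, so ω = 2 arcsin(0.1009) ≈ 11.6°.

11.6°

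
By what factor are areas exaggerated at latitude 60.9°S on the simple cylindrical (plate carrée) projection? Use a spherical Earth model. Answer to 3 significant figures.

In the plate carrée (x = Rλ, y = Rφ), meridians are true-scale (h = 1) and parallels are stretched by k = sec φ.
Areal scale = h·k = 1 × sec φ; at 60.9°, h = 1.000, k = 2.056, so h·k = 2.056.

2.06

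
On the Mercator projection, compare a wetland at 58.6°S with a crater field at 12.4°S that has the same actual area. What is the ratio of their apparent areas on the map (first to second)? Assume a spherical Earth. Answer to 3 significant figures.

3.51

On Mercator, area is exaggerated by sec²φ = 1/cos²φ.
At 58.6°: sec²(58.6°) = 1/0.5210² = 3.684.
At 12.4°: sec²(12.4°) = 1/0.9767² = 1.048.
Ratio = 3.684/1.048 = cos²(12.4°)/cos²(58.6°) ≈ 3.51.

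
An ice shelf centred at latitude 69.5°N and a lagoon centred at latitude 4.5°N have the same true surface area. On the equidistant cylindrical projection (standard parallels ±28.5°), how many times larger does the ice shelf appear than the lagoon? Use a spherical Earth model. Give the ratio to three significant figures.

2.85

With standard parallel φ₀ = 28.5°, the equirectangular projection gives x = Rλ cos φ₀, y = Rφ, so h = 1 and k = cos 28.5° / cos φ.
Areal scale at 69.5°: h·k = 1.000 × 2.509 = 2.509.
Areal scale at 4.5°: h·k = 1.000 × 0.8815 = 0.8815.
Ratio = 2.509/0.8815 ≈ 2.85.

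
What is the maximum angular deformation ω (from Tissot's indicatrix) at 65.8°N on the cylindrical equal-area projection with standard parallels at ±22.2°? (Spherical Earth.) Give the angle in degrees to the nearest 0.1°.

A cylindrical equal-area projection with standard parallel φ₀ has meridian scale h = cos φ / cos φ₀ and parallel scale k = cos φ₀ / cos φ (so areas are preserved, h·k = 1).
At 65.8°: h = 0.4427, k = 2.259; principal scales a = 2.259, b = 0.4427.
sin(ω/2) = (a − b)/(a + b) = 1.816/2.701 = 0.6722, so ω = 2 arcsin(0.6722) ≈ 84.5°.

84.5°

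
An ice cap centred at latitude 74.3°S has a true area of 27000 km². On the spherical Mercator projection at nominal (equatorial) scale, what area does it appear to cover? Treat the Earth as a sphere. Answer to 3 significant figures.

Mercator is conformal, so the point scale is isotropic: h = k = sec φ = 1/cos φ.
Areal scale = k² = sec²φ = 1/cos²(74.3°) = 1/0.2706² = 13.66.
Apparent area = 27000 × 13.66 ≈ 369000 km².

369000 km²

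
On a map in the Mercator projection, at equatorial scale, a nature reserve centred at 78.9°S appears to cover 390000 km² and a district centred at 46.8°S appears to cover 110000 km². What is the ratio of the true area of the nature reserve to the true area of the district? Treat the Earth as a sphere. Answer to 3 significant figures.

0.280

Since Mercator area scale is 1/cos²φ, the true area equals the apparent area multiplied by cos²φ.
True area of nature reserve: 390000 × cos²(78.9°) = 390000 × 0.03706 = 14460 km².
True area of district: 110000 × cos²(46.8°) = 110000 × 0.4686 = 51550 km².
Ratio = 14460 / 51550 ≈ 0.280.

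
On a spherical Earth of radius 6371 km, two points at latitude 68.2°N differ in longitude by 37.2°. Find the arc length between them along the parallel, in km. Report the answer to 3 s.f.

1540 km

Arc length along a parallel = R cos φ · Δλ (with Δλ in radians).
= 6371 × cos 68.2° × (37.2° × π/180) = 6371 × 0.3714 × 0.6493 ≈ 1540 km.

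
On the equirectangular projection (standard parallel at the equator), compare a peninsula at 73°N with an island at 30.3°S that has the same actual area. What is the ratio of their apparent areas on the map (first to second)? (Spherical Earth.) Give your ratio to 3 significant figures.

2.95

Plate carrée maps x = Rλ, y = Rφ. The meridian scale is h = 1 and the parallel scale is k = 1/cos φ = sec φ.
Areal scale at 73°: h·k = 1.000 × 3.420 = 3.420.
Areal scale at 30.3°: h·k = 1.000 × 1.158 = 1.158.
Ratio = 3.420/1.158 ≈ 2.95.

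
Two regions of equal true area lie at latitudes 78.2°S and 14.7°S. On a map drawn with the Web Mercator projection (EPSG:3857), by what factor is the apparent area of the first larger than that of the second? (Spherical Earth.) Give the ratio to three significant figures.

22.4

On Mercator, area is exaggerated by sec²φ = 1/cos²φ.
At 78.2°: sec²(78.2°) = 1/0.2045² = 23.91.
At 14.7°: sec²(14.7°) = 1/0.9673² = 1.069.
Ratio = 23.91/1.069 = cos²(14.7°)/cos²(78.2°) ≈ 22.4.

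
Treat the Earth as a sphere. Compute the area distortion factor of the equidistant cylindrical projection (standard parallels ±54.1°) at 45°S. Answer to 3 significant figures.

0.829

In the equirectangular projection with standard parallel φ₀ = 54.1° (x = Rλ cos φ₀, y = Rφ), meridians are true-scale (h = 1) and the parallel scale is k = cos φ₀ / cos φ.
Areal scale = h·k = 1 × cos φ₀ / cos φ; at 45°, h = 1.000, k = 0.8293, so h·k = 0.8293.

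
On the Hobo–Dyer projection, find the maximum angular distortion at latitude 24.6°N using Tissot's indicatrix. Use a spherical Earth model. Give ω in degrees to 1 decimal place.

Hobo–Dyer is a cylindrical equal-area projection with standard parallels at ±37.5°. Cylindrical equal-area (φ₀ = 37.5°): h = cos φ / cos 37.5° along meridians, k = cos 37.5° / cos φ along parallels; h·k = 1.
At 24.6°: h = 1.146, k = 0.8725; principal scales a = 1.146, b = 0.8725.
sin(ω/2) = (a − b)/(a + b) = 0.2735/2.019 = 0.1355, so ω = 2 arcsin(0.1355) ≈ 15.6°.

15.6°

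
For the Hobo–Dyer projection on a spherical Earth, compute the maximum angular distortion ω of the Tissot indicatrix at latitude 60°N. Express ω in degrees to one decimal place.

51.1°

The Hobo–Dyer projection is cylindrical equal-area with φ₀ = 37.5°. Cylindrical equal-area (φ₀ = 37.5°): h = cos φ / cos 37.5° along meridians, k = cos 37.5° / cos φ along parallels; h·k = 1.
At 60°: h = 0.6302, k = 1.587; principal scales a = 1.587, b = 0.6302.
sin(ω/2) = (a − b)/(a + b) = 0.9565/2.217 = 0.4314, so ω = 2 arcsin(0.4314) ≈ 51.1°.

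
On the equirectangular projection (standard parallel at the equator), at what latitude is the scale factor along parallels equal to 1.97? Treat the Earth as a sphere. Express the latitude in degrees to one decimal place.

59.5°

Plate carrée: h = 1, k = sec φ along parallels.
sec φ = 1.97  ⇒  cos φ = 0.5076  ⇒  φ ≈ 59.5°.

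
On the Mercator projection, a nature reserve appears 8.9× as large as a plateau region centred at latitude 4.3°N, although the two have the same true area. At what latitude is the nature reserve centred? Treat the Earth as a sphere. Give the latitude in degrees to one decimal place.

70.5°

On Mercator, (apparent₁)/(apparent₂) = sec²φ₁ / sec²φ₂ when true areas are equal.
cos²φ₂ / cos²φ₁ = 8.9  ⇒  cos φ₁ = cos 4.3° / √8.9 = 0.9972/2.983 = 0.3343.
φ₁ = arccos(0.3343) ≈ 70.5°.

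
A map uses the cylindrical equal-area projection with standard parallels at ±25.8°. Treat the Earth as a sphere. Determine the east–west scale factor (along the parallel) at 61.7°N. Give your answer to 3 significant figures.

1.90

For cylindrical equal-area with standard parallel φ₀, h = cos φ / cos φ₀ and k = cos φ₀ / cos φ, so h·k = 1.
k = cos 25.8° / cos 61.7° = 0.9003/0.4741 = 1.899.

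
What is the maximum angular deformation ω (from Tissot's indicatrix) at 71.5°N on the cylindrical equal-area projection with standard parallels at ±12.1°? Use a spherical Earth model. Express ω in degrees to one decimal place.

Cylindrical equal-area (φ₀ = 12.1°): h = cos φ / cos 12.1° along meridians, k = cos 12.1° / cos φ along parallels; h·k = 1.
At 71.5°: h = 0.3245, k = 3.082; principal scales a = 3.082, b = 0.3245.
sin(ω/2) = (a − b)/(a + b) = 2.757/3.406 = 0.8094, so ω = 2 arcsin(0.8094) ≈ 108.1°.

108.1°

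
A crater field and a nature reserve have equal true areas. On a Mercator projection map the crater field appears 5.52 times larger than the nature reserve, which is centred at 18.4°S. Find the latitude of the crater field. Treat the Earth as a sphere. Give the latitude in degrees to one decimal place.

On Mercator, (apparent₁)/(apparent₂) = sec²φ₁ / sec²φ₂ when true areas are equal.
cos²φ₂ / cos²φ₁ = 5.52  ⇒  cos φ₁ = cos 18.4° / √5.52 = 0.9489/2.349 = 0.4039.
φ₁ = arccos(0.4039) ≈ 66.2°.

66.2°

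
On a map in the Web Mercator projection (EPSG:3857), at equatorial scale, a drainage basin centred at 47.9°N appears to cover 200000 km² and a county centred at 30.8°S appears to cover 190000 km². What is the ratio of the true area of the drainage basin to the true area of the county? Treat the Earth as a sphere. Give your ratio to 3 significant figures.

On Mercator the areal scale is sec²φ, so true area = apparent × cos²φ.
True area of drainage basin: 200000 × cos²(47.9°) = 200000 × 0.4495 = 89890 km².
True area of county: 190000 × cos²(30.8°) = 190000 × 0.7378 = 140200 km².
Ratio = 89890 / 140200 ≈ 0.641.

0.641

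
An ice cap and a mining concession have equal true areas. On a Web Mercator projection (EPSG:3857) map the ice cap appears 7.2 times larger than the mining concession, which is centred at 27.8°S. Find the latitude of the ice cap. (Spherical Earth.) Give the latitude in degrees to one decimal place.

For equal true areas on Mercator, apparent areas scale as sec²φ, so the ratio is cos²φ₂ / cos²φ₁.
cos²φ₂ / cos²φ₁ = 7.2  ⇒  cos φ₁ = cos 27.8° / √7.2 = 0.8846/2.683 = 0.3297.
φ₁ = arccos(0.3297) ≈ 70.8°.

70.8°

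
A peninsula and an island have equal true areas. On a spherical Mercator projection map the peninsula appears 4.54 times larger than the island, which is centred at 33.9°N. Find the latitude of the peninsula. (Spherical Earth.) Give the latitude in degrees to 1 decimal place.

For equal true areas on Mercator, apparent areas scale as sec²φ, so the ratio is cos²φ₂ / cos²φ₁.
cos²φ₂ / cos²φ₁ = 4.54  ⇒  cos φ₁ = cos 33.9° / √4.54 = 0.8300/2.131 = 0.3895.
φ₁ = arccos(0.3895) ≈ 67.1°.

67.1°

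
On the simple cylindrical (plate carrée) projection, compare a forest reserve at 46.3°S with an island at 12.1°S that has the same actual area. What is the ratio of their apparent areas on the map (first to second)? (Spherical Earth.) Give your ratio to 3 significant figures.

1.42

In the plate carrée (x = Rλ, y = Rφ), meridians are true-scale (h = 1) and parallels are stretched by k = sec φ.
Areal scale at 46.3°: h·k = 1.000 × 1.447 = 1.447.
Areal scale at 12.1°: h·k = 1.000 × 1.023 = 1.023.
Ratio = 1.447/1.023 ≈ 1.42.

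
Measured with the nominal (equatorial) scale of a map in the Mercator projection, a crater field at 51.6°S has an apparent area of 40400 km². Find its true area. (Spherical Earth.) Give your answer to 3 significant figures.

15600 km²

The Mercator projection is conformal; its linear scale factor is the same in every direction and equals sec φ = 1/cos φ.
Areal scale = k² = sec²φ = 1/cos²(51.6°) = 1/0.6211² = 2.592.
True area = apparent / (areal scale) = 40400 / 2.592 ≈ 15600 km².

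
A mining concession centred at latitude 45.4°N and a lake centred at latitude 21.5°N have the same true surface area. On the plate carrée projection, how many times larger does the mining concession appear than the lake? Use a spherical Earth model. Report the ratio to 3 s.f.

In the plate carrée (x = Rλ, y = Rφ), meridians are true-scale (h = 1) and parallels are stretched by k = sec φ.
Areal scale at 45.4°: h·k = 1.000 × 1.424 = 1.424.
Areal scale at 21.5°: h·k = 1.000 × 1.075 = 1.075.
Ratio = 1.424/1.075 ≈ 1.33.

1.33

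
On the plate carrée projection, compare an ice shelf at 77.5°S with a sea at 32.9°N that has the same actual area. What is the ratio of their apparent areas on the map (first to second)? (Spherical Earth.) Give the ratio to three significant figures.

3.88

For the equirectangular projection with φ₀ = 0 (plate carrée), h = 1 along meridians and k = sec φ along parallels.
Areal scale at 77.5°: h·k = 1.000 × 4.620 = 4.620.
Areal scale at 32.9°: h·k = 1.000 × 1.191 = 1.191.
Ratio = 4.620/1.191 ≈ 3.88.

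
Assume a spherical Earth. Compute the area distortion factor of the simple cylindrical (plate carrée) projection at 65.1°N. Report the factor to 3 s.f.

2.38

In the plate carrée (x = Rλ, y = Rφ), meridians are true-scale (h = 1) and parallels are stretched by k = sec φ.
Areal scale = h·k = 1 × sec φ; at 65.1°, h = 1.000, k = 2.375, so h·k = 2.375.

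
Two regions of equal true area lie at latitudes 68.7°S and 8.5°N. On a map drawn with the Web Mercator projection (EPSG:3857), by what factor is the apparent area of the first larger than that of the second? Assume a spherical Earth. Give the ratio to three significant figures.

7.41

Mercator areal scale is sec²φ.
At 68.7°: sec²(68.7°) = 1/0.3633² = 7.579.
At 8.5°: sec²(8.5°) = 1/0.9890² = 1.022.
Ratio = 7.579/1.022 = cos²(8.5°)/cos²(68.7°) ≈ 7.41.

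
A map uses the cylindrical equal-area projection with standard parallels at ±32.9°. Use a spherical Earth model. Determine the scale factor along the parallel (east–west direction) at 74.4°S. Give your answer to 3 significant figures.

For cylindrical equal-area with standard parallel φ₀, h = cos φ / cos φ₀ and k = cos φ₀ / cos φ, so h·k = 1.
k = cos 32.9° / cos 74.4° = 0.8396/0.2689 = 3.122.

3.12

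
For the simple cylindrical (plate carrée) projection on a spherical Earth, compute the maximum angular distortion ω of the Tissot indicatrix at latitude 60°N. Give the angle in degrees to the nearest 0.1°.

In the plate carrée (x = Rλ, y = Rφ), meridians are true-scale (h = 1) and parallels are stretched by k = sec φ.
At 60°: h = 1.000, k = 2.000; principal scales a = 2.000, b = 1.000.
sin(ω/2) = (a − b)/(a + b) = 1.0000/3.000 = 0.3333, so ω = 2 arcsin(0.3333) ≈ 38.9°.

38.9°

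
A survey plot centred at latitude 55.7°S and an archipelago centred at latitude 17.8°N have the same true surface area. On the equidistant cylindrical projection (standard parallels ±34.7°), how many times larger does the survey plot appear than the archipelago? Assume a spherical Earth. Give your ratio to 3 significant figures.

1.69

The equidistant cylindrical projection with φ₀ = 34.7° has h = 1 (meridians true) and k = cos φ₀ / cos φ along parallels.
Areal scale at 55.7°: h·k = 1.000 × 1.459 = 1.459.
Areal scale at 17.8°: h·k = 1.000 × 0.8635 = 0.8635.
Ratio = 1.459/0.8635 ≈ 1.69.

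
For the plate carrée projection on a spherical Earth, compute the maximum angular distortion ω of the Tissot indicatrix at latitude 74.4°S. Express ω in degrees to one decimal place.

In the plate carrée (x = Rλ, y = Rφ), meridians are true-scale (h = 1) and parallels are stretched by k = sec φ.
At 74.4°: h = 1.000, k = 3.719; principal scales a = 3.719, b = 1.000.
sin(ω/2) = (a − b)/(a + b) = 2.719/4.719 = 0.5761, so ω = 2 arcsin(0.5761) ≈ 70.4°.

70.4°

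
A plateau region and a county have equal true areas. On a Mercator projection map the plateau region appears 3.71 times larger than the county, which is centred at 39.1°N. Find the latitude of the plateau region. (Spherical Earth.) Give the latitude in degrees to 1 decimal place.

66.2°

Mercator areal scale is sec²φ, so apparent-area ratio = sec²φ₁ / sec²φ₂ = cos²φ₂ / cos²φ₁.
cos²φ₂ / cos²φ₁ = 3.71  ⇒  cos φ₁ = cos 39.1° / √3.71 = 0.7760/1.926 = 0.4029.
φ₁ = arccos(0.4029) ≈ 66.2°.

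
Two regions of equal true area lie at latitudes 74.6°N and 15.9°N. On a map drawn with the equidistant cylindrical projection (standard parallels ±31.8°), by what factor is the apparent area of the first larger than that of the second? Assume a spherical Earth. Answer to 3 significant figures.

In the equirectangular projection with standard parallel φ₀ = 31.8° (x = Rλ cos φ₀, y = Rφ), meridians are true-scale (h = 1) and the parallel scale is k = cos φ₀ / cos φ.
Areal scale at 74.6°: h·k = 1.000 × 3.200 = 3.200.
Areal scale at 15.9°: h·k = 1.000 × 0.8837 = 0.8837.
Ratio = 3.200/0.8837 ≈ 3.62.

3.62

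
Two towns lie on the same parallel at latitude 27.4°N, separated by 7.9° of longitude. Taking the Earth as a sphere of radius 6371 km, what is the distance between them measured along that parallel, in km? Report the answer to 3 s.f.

Arc length along a parallel = R cos φ · Δλ (with Δλ in radians).
= 6371 × cos 27.4° × (7.9° × π/180) = 6371 × 0.8878 × 0.1379 ≈ 780 km.

780 km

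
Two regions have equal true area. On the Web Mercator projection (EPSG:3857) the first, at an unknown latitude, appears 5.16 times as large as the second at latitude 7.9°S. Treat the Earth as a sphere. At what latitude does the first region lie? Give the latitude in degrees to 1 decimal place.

64.1°

Mercator areal scale is sec²φ, so apparent-area ratio = sec²φ₁ / sec²φ₂ = cos²φ₂ / cos²φ₁.
cos²φ₂ / cos²φ₁ = 5.16  ⇒  cos φ₁ = cos 7.9° / √5.16 = 0.9905/2.272 = 0.4360.
φ₁ = arccos(0.4360) ≈ 64.1°.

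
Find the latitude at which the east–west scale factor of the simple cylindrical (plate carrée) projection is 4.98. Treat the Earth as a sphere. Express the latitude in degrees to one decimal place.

Plate carrée: h = 1, k = sec φ along parallels.
sec φ = 4.98  ⇒  cos φ = 0.2008  ⇒  φ ≈ 78.4°.

78.4°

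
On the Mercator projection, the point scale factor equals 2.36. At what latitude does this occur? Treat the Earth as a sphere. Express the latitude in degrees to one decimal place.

64.9°

Mercator scale is k = sec φ = 1/cos φ.
1/cos φ = 2.36  ⇒  cos φ = 0.4237  ⇒  φ = arccos(0.4237) ≈ 64.9°.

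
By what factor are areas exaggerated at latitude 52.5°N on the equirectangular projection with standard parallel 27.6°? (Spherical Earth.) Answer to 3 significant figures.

1.46

The equidistant cylindrical projection with φ₀ = 27.6° has h = 1 (meridians true) and k = cos φ₀ / cos φ along parallels.
Areal scale = h·k = 1 × cos φ₀ / cos φ; at 52.5°, h = 1.000, k = 1.456, so h·k = 1.456.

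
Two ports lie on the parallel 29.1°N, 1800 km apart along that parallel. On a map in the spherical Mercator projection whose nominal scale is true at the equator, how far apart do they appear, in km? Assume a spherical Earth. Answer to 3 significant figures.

The Mercator projection is conformal; its linear scale factor is the same in every direction and equals sec φ = 1/cos φ.
Along the parallel, k = sec 29.1° = 1/0.8738 = 1.144.
Map distance = 1800 × 1.144 ≈ 2060 km.

2060 km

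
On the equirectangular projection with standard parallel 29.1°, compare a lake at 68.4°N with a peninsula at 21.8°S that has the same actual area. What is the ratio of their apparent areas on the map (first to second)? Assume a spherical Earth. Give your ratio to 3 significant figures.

The equidistant cylindrical projection with φ₀ = 29.1° has h = 1 (meridians true) and k = cos φ₀ / cos φ along parallels.
Areal scale at 68.4°: h·k = 1.000 × 2.374 = 2.374.
Areal scale at 21.8°: h·k = 1.000 × 0.9411 = 0.9411.
Ratio = 2.374/0.9411 ≈ 2.52.

2.52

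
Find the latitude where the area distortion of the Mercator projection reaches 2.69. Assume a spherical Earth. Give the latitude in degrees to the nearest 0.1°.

Mercator areal scale is sec²φ.
sec²φ = 2.69  ⇒  cos²φ = 0.3717  ⇒  cos φ = 0.6097.
φ = arccos(0.6097) ≈ 52.4°.

52.4°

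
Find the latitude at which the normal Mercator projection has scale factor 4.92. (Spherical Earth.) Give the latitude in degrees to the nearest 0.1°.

Mercator scale is k = sec φ = 1/cos φ.
1/cos φ = 4.92  ⇒  cos φ = 0.2033  ⇒  φ = arccos(0.2033) ≈ 78.3°.

78.3°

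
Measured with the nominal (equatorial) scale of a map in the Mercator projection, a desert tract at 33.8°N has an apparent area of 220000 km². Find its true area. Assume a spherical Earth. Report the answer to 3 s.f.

152000 km²

For Mercator, h = k = sec φ (a conformal cylindrical projection has a single point scale, 1/cos φ).
Areal scale = k² = sec²φ = 1/cos²(33.8°) = 1/0.8310² = 1.448.
True area = apparent / (areal scale) = 220000 / 1.448 ≈ 152000 km².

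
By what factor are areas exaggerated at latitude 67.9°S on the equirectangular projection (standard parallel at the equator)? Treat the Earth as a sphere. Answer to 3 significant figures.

For the equirectangular projection with φ₀ = 0 (plate carrée), h = 1 along meridians and k = sec φ along parallels.
Areal scale = h·k = 1 × sec φ; at 67.9°, h = 1.000, k = 2.658, so h·k = 2.658.

2.66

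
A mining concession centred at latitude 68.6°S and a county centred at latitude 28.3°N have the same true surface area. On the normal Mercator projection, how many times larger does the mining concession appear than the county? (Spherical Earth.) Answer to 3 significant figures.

Mercator areal scale is sec²φ.
At 68.6°: sec²(68.6°) = 1/0.3649² = 7.511.
At 28.3°: sec²(28.3°) = 1/0.8805² = 1.290.
Ratio = 7.511/1.290 = cos²(28.3°)/cos²(68.6°) ≈ 5.82.

5.82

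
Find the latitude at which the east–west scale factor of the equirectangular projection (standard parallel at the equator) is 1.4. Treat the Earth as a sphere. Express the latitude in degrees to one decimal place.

44.4°

Plate carrée: h = 1, k = sec φ along parallels.
sec φ = 1.4  ⇒  cos φ = 0.7143  ⇒  φ ≈ 44.4°.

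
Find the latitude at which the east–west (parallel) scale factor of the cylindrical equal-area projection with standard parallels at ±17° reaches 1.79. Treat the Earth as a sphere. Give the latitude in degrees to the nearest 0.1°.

57.7°

A cylindrical equal-area projection with standard parallel φ₀ has meridian scale h = cos φ / cos φ₀ and parallel scale k = cos φ₀ / cos φ (so areas are preserved, h·k = 1).
k = cos φ₀ / cos φ = 1.79  ⇒  cos φ = cos 17° / 1.79 = 0.5342.
φ = arccos(0.5342) ≈ 57.7°.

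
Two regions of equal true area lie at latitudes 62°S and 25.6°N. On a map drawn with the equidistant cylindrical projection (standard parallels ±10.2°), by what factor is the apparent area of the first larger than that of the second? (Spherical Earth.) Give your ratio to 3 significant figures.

The equidistant cylindrical projection with φ₀ = 10.2° has h = 1 (meridians true) and k = cos φ₀ / cos φ along parallels.
Areal scale at 62°: h·k = 1.000 × 2.096 = 2.096.
Areal scale at 25.6°: h·k = 1.000 × 1.091 = 1.091.
Ratio = 2.096/1.091 ≈ 1.92.

1.92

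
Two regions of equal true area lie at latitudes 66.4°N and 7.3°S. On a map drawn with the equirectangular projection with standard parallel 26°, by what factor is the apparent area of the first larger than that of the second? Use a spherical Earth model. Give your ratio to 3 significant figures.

In the equirectangular projection with standard parallel φ₀ = 26° (x = Rλ cos φ₀, y = Rφ), meridians are true-scale (h = 1) and the parallel scale is k = cos φ₀ / cos φ.
Areal scale at 66.4°: h·k = 1.000 × 2.245 = 2.245.
Areal scale at 7.3°: h·k = 1.000 × 0.9061 = 0.9061.
Ratio = 2.245/0.9061 ≈ 2.48.

2.48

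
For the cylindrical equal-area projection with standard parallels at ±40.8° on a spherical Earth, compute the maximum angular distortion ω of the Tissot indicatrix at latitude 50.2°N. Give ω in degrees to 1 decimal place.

A cylindrical equal-area projection with standard parallel φ₀ has meridian scale h = cos φ / cos φ₀ and parallel scale k = cos φ₀ / cos φ (so areas are preserved, h·k = 1).
At 50.2°: h = 0.8456, k = 1.183; principal scales a = 1.183, b = 0.8456.
sin(ω/2) = (a − b)/(a + b) = 0.3370/2.028 = 0.1662, so ω = 2 arcsin(0.1662) ≈ 19.1°.

19.1°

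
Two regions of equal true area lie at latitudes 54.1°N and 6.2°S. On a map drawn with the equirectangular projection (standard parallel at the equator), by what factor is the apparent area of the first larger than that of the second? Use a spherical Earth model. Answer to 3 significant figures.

In the plate carrée (x = Rλ, y = Rφ), meridians are true-scale (h = 1) and parallels are stretched by k = sec φ.
Areal scale at 54.1°: h·k = 1.000 × 1.705 = 1.705.
Areal scale at 6.2°: h·k = 1.000 × 1.006 = 1.006.
Ratio = 1.705/1.006 ≈ 1.70.

1.70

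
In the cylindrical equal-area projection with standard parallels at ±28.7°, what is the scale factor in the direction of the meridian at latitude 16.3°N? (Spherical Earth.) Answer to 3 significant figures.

For cylindrical equal-area with standard parallel φ₀, h = cos φ / cos φ₀ and k = cos φ₀ / cos φ, so h·k = 1.
h = cos 16.3° / cos 28.7° = 0.9598/0.8771 = 1.094.

1.09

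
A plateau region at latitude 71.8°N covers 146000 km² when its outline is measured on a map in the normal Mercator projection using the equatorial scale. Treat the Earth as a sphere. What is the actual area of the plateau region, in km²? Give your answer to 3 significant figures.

14200 km²

For Mercator, h = k = sec φ (a conformal cylindrical projection has a single point scale, 1/cos φ).
Areal scale = k² = sec²φ = 1/cos²(71.8°) = 1/0.3123² = 10.25.
True area = apparent / (areal scale) = 146000 / 10.25 ≈ 14200 km².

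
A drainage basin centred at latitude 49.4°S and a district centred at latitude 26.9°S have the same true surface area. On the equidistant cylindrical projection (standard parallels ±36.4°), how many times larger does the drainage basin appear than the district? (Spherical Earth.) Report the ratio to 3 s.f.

1.37

In the equirectangular projection with standard parallel φ₀ = 36.4° (x = Rλ cos φ₀, y = Rφ), meridians are true-scale (h = 1) and the parallel scale is k = cos φ₀ / cos φ.
Areal scale at 49.4°: h·k = 1.000 × 1.237 = 1.237.
Areal scale at 26.9°: h·k = 1.000 × 0.9026 = 0.9026.
Ratio = 1.237/0.9026 ≈ 1.37.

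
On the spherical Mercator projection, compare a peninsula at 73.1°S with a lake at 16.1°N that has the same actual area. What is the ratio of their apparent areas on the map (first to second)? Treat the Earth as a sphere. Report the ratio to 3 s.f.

10.9

On Mercator, area is exaggerated by sec²φ = 1/cos²φ.
At 73.1°: sec²(73.1°) = 1/0.2907² = 11.83.
At 16.1°: sec²(16.1°) = 1/0.9608² = 1.083.
Ratio = 11.83/1.083 = cos²(16.1°)/cos²(73.1°) ≈ 10.9.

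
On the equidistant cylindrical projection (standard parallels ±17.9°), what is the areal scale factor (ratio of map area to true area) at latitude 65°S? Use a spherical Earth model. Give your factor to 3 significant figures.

With standard parallel φ₀ = 17.9°, the equirectangular projection gives x = Rλ cos φ₀, y = Rφ, so h = 1 and k = cos 17.9° / cos φ.
Areal scale = h·k = 1 × cos φ₀ / cos φ; at 65°, h = 1.000, k = 2.252, so h·k = 2.252.

2.25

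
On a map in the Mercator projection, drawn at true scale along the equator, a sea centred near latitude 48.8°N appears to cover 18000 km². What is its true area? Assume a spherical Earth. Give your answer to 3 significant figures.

7810 km²

The Mercator projection is conformal; its linear scale factor is the same in every direction and equals sec φ = 1/cos φ.
Areal scale = k² = sec²φ = 1/cos²(48.8°) = 1/0.6587² = 2.305.
True area = apparent / (areal scale) = 18000 / 2.305 ≈ 7810 km².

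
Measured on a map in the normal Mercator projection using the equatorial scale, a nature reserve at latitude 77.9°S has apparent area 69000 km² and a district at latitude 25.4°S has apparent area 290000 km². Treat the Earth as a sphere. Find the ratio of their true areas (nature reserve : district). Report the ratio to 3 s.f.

0.0128

Mercator's areal exaggeration is sec²φ; hence true area = (apparent area) · cos²φ.
True area of nature reserve: 69000 × cos²(77.9°) = 69000 × 0.04394 = 3032 km².
True area of district: 290000 × cos²(25.4°) = 290000 × 0.8160 = 236600 km².
Ratio = 3032 / 236600 ≈ 0.0128.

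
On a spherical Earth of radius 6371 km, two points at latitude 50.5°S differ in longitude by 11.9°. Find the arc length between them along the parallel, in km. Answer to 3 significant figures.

842 km

Arc length along a parallel = R cos φ · Δλ (with Δλ in radians).
= 6371 × cos 50.5° × (11.9° × π/180) = 6371 × 0.6361 × 0.2077 ≈ 842 km.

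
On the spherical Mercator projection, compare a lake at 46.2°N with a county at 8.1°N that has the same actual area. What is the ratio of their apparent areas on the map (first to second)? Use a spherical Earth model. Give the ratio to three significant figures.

Mercator areal scale is sec²φ.
At 46.2°: sec²(46.2°) = 1/0.6921² = 2.087.
At 8.1°: sec²(8.1°) = 1/0.9900² = 1.020.
Ratio = 2.087/1.020 = cos²(8.1°)/cos²(46.2°) ≈ 2.05.

2.05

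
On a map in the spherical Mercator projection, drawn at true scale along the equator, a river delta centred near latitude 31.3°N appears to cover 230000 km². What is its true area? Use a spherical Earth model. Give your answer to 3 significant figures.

Mercator is conformal, so the point scale is isotropic: h = k = sec φ = 1/cos φ.
Areal scale = k² = sec²φ = 1/cos²(31.3°) = 1/0.8545² = 1.370.
True area = apparent / (areal scale) = 230000 / 1.370 ≈ 168000 km².

168000 km²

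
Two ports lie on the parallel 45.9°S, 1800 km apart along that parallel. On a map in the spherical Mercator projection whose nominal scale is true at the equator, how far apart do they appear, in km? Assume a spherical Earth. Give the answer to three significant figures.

2590 km

The Mercator projection is conformal; its linear scale factor is the same in every direction and equals sec φ = 1/cos φ.
Along the parallel, k = sec 45.9° = 1/0.6959 = 1.437.
Map distance = 1800 × 1.437 ≈ 2590 km.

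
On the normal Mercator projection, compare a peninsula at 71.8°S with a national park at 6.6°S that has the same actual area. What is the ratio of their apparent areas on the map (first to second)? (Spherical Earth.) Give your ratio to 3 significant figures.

On Mercator, area is exaggerated by sec²φ = 1/cos²φ.
At 71.8°: sec²(71.8°) = 1/0.3123² = 10.25.
At 6.6°: sec²(6.6°) = 1/0.9934² = 1.013.
Ratio = 10.25/1.013 = cos²(6.6°)/cos²(71.8°) ≈ 10.1.

10.1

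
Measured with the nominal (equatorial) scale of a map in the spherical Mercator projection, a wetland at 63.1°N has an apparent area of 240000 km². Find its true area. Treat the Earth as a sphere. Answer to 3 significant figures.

49100 km²

For Mercator, h = k = sec φ (a conformal cylindrical projection has a single point scale, 1/cos φ).
Areal scale = k² = sec²φ = 1/cos²(63.1°) = 1/0.4524² = 4.885.
True area = apparent / (areal scale) = 240000 / 4.885 ≈ 49100 km².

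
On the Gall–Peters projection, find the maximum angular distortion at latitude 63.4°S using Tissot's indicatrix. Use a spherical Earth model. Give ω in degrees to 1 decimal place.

50.6°

Gall–Peters is a cylindrical equal-area projection with standard parallels at ±45°. Cylindrical equal-area (φ₀ = 45°): h = cos φ / cos 45° along meridians, k = cos 45° / cos φ along parallels; h·k = 1.
At 63.4°: h = 0.6332, k = 1.579; principal scales a = 1.579, b = 0.6332.
sin(ω/2) = (a − b)/(a + b) = 0.9460/2.212 = 0.4276, so ω = 2 arcsin(0.4276) ≈ 50.6°.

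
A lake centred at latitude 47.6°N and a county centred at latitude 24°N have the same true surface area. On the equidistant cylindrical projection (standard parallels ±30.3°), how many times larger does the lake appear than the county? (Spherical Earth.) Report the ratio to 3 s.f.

1.35

With standard parallel φ₀ = 30.3°, the equirectangular projection gives x = Rλ cos φ₀, y = Rφ, so h = 1 and k = cos 30.3° / cos φ.
Areal scale at 47.6°: h·k = 1.000 × 1.280 = 1.280.
Areal scale at 24°: h·k = 1.000 × 0.9451 = 0.9451.
Ratio = 1.280/0.9451 ≈ 1.35.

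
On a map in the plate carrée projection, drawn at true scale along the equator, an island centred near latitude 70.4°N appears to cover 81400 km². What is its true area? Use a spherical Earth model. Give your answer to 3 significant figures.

For the equirectangular projection with φ₀ = 0 (plate carrée), h = 1 along meridians and k = sec φ along parallels.
Areal scale = h·k = 1 × sec φ; at 70.4°, h = 1.000, k = 2.981, so h·k = 2.981.
True area = apparent / (areal scale) = 81400 / 2.981 ≈ 27300 km².

27300 km²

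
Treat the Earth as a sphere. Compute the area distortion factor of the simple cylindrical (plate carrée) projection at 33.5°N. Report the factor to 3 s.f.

For the equirectangular projection with φ₀ = 0 (plate carrée), h = 1 along meridians and k = sec φ along parallels.
Areal scale = h·k = 1 × sec φ; at 33.5°, h = 1.000, k = 1.199, so h·k = 1.199.

1.20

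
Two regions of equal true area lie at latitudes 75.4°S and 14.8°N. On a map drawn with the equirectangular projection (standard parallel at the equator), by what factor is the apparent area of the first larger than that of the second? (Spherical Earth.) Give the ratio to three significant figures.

For the equirectangular projection with φ₀ = 0 (plate carrée), h = 1 along meridians and k = sec φ along parallels.
Areal scale at 75.4°: h·k = 1.000 × 3.967 = 3.967.
Areal scale at 14.8°: h·k = 1.000 × 1.034 = 1.034.
Ratio = 3.967/1.034 ≈ 3.84.

3.84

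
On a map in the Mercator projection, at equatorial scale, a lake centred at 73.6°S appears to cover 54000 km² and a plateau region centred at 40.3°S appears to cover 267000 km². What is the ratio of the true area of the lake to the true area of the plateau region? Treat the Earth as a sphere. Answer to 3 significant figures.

0.0277

Since Mercator area scale is 1/cos²φ, the true area equals the apparent area multiplied by cos²φ.
True area of lake: 54000 × cos²(73.6°) = 54000 × 0.07972 = 4305 km².
True area of plateau region: 267000 × cos²(40.3°) = 267000 × 0.5817 = 155300 km².
Ratio = 4305 / 155300 ≈ 0.0277.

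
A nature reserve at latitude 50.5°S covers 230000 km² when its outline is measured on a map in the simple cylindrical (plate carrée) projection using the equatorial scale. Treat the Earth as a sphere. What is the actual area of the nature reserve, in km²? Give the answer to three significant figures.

146000 km²

For the equirectangular projection with φ₀ = 0 (plate carrée), h = 1 along meridians and k = sec φ along parallels.
Areal scale = h·k = 1 × sec φ; at 50.5°, h = 1.000, k = 1.572, so h·k = 1.572.
True area = apparent / (areal scale) = 230000 / 1.572 ≈ 146000 km².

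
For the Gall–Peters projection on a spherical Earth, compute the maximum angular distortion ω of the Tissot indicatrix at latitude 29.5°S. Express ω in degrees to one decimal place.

Gall–Peters is a cylindrical equal-area projection with standard parallels at ±45°. For cylindrical equal-area with standard parallel φ₀, h = cos φ / cos φ₀ and k = cos φ₀ / cos φ, so h·k = 1.
At 29.5°: h = 1.231, k = 0.8124; principal scales a = 1.231, b = 0.8124.
sin(ω/2) = (a − b)/(a + b) = 0.4184/2.043 = 0.2048, so ω = 2 arcsin(0.2048) ≈ 23.6°.

23.6°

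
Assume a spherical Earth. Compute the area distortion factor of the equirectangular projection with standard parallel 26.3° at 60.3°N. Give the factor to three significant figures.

1.81

With standard parallel φ₀ = 26.3°, the equirectangular projection gives x = Rλ cos φ₀, y = Rφ, so h = 1 and k = cos 26.3° / cos φ.
Areal scale = h·k = 1 × cos φ₀ / cos φ; at 60.3°, h = 1.000, k = 1.809, so h·k = 1.809.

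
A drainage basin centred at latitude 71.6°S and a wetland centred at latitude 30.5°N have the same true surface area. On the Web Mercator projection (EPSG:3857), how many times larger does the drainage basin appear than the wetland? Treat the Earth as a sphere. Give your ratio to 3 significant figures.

Mercator areal scale is sec²φ.
At 71.6°: sec²(71.6°) = 1/0.3156² = 10.04.
At 30.5°: sec²(30.5°) = 1/0.8616² = 1.347.
Ratio = 10.04/1.347 = cos²(30.5°)/cos²(71.6°) ≈ 7.45.

7.45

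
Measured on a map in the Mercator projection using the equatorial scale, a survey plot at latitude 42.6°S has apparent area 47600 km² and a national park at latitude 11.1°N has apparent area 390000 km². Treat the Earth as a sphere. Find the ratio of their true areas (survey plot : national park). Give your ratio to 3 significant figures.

0.0687

Since Mercator area scale is 1/cos²φ, the true area equals the apparent area multiplied by cos²φ.
True area of survey plot: 47600 × cos²(42.6°) = 47600 × 0.5418 = 25790 km².
True area of national park: 390000 × cos²(11.1°) = 390000 × 0.9629 = 375500 km².
Ratio = 25790 / 375500 ≈ 0.0687.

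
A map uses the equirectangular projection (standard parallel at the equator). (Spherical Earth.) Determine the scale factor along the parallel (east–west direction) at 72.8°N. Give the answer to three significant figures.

In the plate carrée (x = Rλ, y = Rφ), meridians are true-scale (h = 1) and parallels are stretched by k = sec φ.
k = 1/cos 72.8° = 1/0.2957 = 3.382.

3.38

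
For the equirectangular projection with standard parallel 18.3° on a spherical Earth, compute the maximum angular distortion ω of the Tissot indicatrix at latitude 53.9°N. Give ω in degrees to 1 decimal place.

27.1°

The equidistant cylindrical projection with φ₀ = 18.3° has h = 1 (meridians true) and k = cos φ₀ / cos φ along parallels.
At 53.9°: h = 1.000, k = 1.611; principal scales a = 1.611, b = 1.000.
sin(ω/2) = (a − b)/(a + b) = 0.6114/2.611 = 0.2341, so ω = 2 arcsin(0.2341) ≈ 27.1°.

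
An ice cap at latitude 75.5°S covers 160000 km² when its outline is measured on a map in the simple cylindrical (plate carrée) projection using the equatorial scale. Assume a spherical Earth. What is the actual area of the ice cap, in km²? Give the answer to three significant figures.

Plate carrée maps x = Rλ, y = Rφ. The meridian scale is h = 1 and the parallel scale is k = 1/cos φ = sec φ.
Areal scale = h·k = 1 × sec φ; at 75.5°, h = 1.000, k = 3.994, so h·k = 3.994.
True area = apparent / (areal scale) = 160000 / 3.994 ≈ 40100 km².

40100 km²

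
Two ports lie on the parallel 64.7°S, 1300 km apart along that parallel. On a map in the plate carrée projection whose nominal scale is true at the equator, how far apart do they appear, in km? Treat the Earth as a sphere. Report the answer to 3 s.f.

Plate carrée maps x = Rλ, y = Rφ. The meridian scale is h = 1 and the parallel scale is k = 1/cos φ = sec φ.
Along the parallel, k = sec 64.7° = 1/0.4274 = 2.340.
Map distance = 1300 × 2.340 ≈ 3040 km.

3040 km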